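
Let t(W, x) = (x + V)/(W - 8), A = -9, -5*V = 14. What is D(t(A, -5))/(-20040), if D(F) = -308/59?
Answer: 77/295590 ≈ 0.00026050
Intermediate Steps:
V = -14/5 (V = -⅕*14 = -14/5 ≈ -2.8000)
t(W, x) = (-14/5 + x)/(-8 + W) (t(W, x) = (x - 14/5)/(W - 8) = (-14/5 + x)/(-8 + W))
D(F) = -308/59 (D(F) = -308*1/59 = -308/59)
D(t(A, -5))/(-20040) = -308/59/(-20040) = -308/59*(-1/20040) = 77/295590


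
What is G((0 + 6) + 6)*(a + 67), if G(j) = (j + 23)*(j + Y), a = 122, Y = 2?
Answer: 92610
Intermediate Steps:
G(j) = (2 + j)*(23 + j) (G(j) = (j + 23)*(j + 2) = (23 + j)*(2 + j) = (2 + j)*(23 + j))
G((0 + 6) + 6)*(a + 67) = (46 + ((0 + 6) + 6)² + 25*((0 + 6) + 6))*(122 + 67) = (46 + (6 + 6)² + 25*(6 + 6))*189 = (46 + 12² + 25*12)*189 = (46 + 144 + 300)*189 = 490*189 = 92610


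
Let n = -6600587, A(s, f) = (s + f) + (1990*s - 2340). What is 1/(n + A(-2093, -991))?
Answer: -1/10771081 ≈ -9.2841e-8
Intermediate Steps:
A(s, f) = -2340 + f + 1991*s (A(s, f) = (f + s) + (-2340 + 1990*s) = -2340 + f + 1991*s)
1/(n + A(-2093, -991)) = 1/(-6600587 + (-2340 - 991 + 1991*(-2093))) = 1/(-6600587 + (-2340 - 991 - 4167163)) = 1/(-6600587 - 4170494) = 1/(-10771081) = -1/10771081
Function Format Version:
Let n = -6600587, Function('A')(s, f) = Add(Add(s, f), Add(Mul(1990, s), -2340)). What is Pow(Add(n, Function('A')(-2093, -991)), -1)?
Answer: Rational(-1, 10771081) ≈ -9.2841e-8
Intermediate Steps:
Function('A')(s, f) = Add(-2340, f, Mul(1991, s)) (Function('A')(s, f) = Add(Add(f, s), Add(-2340, Mul(1990, s))) = Add(-2340, f, Mul(1991, s)))
Pow(Add(n, Function('A')(-2093, -991)), -1) = Pow(Add(-6600587, Add(-2340, -991, Mul(1991, -2093))), -1) = Pow(Add(-6600587, Add(-2340, -991, -4167163)), -1) = Pow(Add(-6600587, -4170494), -1) = Pow(-10771081, -1) = Rational(-1, 10771081)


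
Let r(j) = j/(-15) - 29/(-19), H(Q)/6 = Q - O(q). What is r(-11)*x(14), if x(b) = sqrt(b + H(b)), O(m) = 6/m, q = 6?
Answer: 1288*sqrt(23)/285 ≈ 21.674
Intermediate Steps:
H(Q) = -6 + 6*Q (H(Q) = 6*(Q - 6/6) = 6*(Q - 1*1) = 6*(Q - 1) = 6*(-1 + Q) = -6 + 6*Q)
r(j) = 29/19 - j/15 (r(j) = j*(-1/15) - 29*(-1/19) = -j/15 + 29/19 = 29/19 - j/15)
x(b) = sqrt(-6 + 7*b) (x(b) = sqrt(b + (-6 + 6*b)) = sqrt(-6 + 7*b))
r(-11)*x(14) = (29/19 - 1/15*(-11))*sqrt(-6 + 7*14) = (29/19 + 11/15)*sqrt(-6 + 98) = 644*sqrt(92)/285 = 644*(2*sqrt(23))/285 = 1288*sqrt(23)/285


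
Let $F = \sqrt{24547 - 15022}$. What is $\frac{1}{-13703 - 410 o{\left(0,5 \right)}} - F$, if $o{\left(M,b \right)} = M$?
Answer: $- \frac{1}{13703} - 5 \sqrt{381} \approx -97.596$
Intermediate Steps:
$F = 5 \sqrt{381}$ ($F = \sqrt{9525} = 5 \sqrt{381} \approx 97.596$)
$\frac{1}{-13703 - 410 o{\left(0,5 \right)}} - F = \frac{1}{-13703 - 0} - 5 \sqrt{381} = \frac{1}{-13703 + 0} - 5 \sqrt{381} = \frac{1}{-13703} - 5 \sqrt{381} = - \frac{1}{13703} - 5 \sqrt{381}$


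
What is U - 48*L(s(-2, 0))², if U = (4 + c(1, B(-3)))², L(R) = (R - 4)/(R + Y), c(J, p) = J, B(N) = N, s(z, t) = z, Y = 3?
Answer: -1703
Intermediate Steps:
L(R) = (-4 + R)/(3 + R) (L(R) = (R - 4)/(R + 3) = (-4 + R)/(3 + R))
U = 25 (U = (4 + 1)² = 5² = 25)
U - 48*L(s(-2, 0))² = 25 - 48*(-4 - 2)²/(3 - 2)² = 25 - 48*(-6/1)² = 25 - 48*(1*(-6))² = 25 - 48*(-6)² = 25 - 48*36 = 25 - 1728 = -1703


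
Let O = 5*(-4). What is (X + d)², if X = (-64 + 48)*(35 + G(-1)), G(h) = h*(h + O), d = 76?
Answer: 672400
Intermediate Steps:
O = -20
G(h) = h*(-20 + h) (G(h) = h*(h - 20) = h*(-20 + h))
X = -896 (X = (-64 + 48)*(35 - (-20 - 1)) = -16*(35 - 1*(-21)) = -16*(35 + 21) = -16*56 = -896)
(X + d)² = (-896 + 76)² = (-820)² = 672400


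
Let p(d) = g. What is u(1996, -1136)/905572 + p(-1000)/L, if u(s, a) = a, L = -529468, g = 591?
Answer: -284167175/119867848924 ≈ -0.0023707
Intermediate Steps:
p(d) = 591
u(1996, -1136)/905572 + p(-1000)/L = -1136/905572 + 591/(-529468) = -1136*1/905572 + 591*(-1/529468) = -284/226393 - 591/529468 = -284167175/119867848924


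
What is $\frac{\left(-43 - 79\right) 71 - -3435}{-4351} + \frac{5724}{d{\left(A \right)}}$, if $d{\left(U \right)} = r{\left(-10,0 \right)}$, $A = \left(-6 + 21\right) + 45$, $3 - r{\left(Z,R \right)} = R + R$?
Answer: $\frac{8306935}{4351} \approx 1909.2$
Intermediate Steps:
$r{\left(Z,R \right)} = 3 - 2 R$ ($r{\left(Z,R \right)} = 3 - \left(R + R\right) = 3 - 2 R$)
$A = 60$ ($A = 15 + 45 = 60$)
$d{\left(U \right)} = 3$ ($d{\left(U \right)} = 3 - 0 = 3 + 0 = 3$)
$\frac{\left(-43 - 79\right) 71 - -3435}{-4351} + \frac{5724}{d{\left(A \right)}} = \frac{\left(-43 - 79\right) 71 - -3435}{-4351} + \frac{5724}{3} = \left(\left(-122\right) 71 + 3435\right) \left(- \frac{1}{4351}\right) + 5724 \cdot \frac{1}{3} = \left(-8662 + 3435\right) \left(- \frac{1}{4351}\right) + 1908 = \left(-5227\right) \left(- \frac{1}{4351}\right) + 1908 = \frac{5227}{4351} + 1908 = \frac{8306935}{4351}$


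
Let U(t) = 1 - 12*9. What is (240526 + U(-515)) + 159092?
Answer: 399511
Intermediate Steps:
U(t) = -107 (U(t) = 1 - 108 = -107)
(240526 + U(-515)) + 159092 = (240526 - 107) + 159092 = 240419 + 159092 = 399511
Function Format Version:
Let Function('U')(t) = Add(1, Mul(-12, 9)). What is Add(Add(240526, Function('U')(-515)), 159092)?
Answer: 399511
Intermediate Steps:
Function('U')(t) = -107 (Function('U')(t) = Add(1, -108) = -107)
Add(Add(240526, Function('U')(-515)), 159092) = Add(Add(240526, -107), 159092) = Add(240419, 159092) = 399511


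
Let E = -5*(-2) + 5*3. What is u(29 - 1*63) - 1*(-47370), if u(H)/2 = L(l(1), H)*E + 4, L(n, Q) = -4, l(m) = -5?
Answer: 47178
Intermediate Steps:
E = 25 (E = 10 + 15 = 25)
u(H) = -192 (u(H) = 2*(-4*25 + 4) = 2*(-100 + 4) = 2*(-96) = -192)
u(29 - 1*63) - 1*(-47370) = -192 - 1*(-47370) = -192 + 47370 = 47178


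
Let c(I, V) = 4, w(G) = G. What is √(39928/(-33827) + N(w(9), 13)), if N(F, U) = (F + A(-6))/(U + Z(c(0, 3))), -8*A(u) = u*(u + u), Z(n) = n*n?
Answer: 2*I*√337661114/33827 ≈ 1.0864*I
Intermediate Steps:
Z(n) = n²
A(u) = -u²/4 (A(u) = -u*(u + u)/8 = -u*2*u/8 = -u²/4)
N(F, U) = (-9 + F)/(16 + U) (N(F, U) = (F - ¼*(-6)²)/(U + 4²) = (F - ¼*36)/(U + 16) = (F - 9)/(16 + U) = (-9 + F)/(16 + U))
√(39928/(-33827) + N(w(9), 13)) = √(39928/(-33827) + (-9 + 9)/(16 + 13)) = √(39928*(-1/33827) + 0/29) = √(-39928/33827 + (1/29)*0) = √(-39928/33827 + 0) = √(-39928/33827) = 2*I*√337661114/33827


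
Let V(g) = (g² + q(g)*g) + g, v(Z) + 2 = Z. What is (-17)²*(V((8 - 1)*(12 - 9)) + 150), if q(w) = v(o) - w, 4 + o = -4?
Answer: -11271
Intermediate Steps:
o = -8 (o = -4 - 4 = -8)
v(Z) = -2 + Z
q(w) = -10 - w (q(w) = (-2 - 8) - w = -10 - w)
V(g) = g + g² + g*(-10 - g) (V(g) = (g² + (-10 - g)*g) + g = (g² + g*(-10 - g)) + g = g + g² + g*(-10 - g))
(-17)²*(V((8 - 1)*(12 - 9)) + 150) = (-17)²*(-9*(8 - 1)*(12 - 9) + 150) = 289*(-63*3 + 150) = 289*(-9*21 + 150) = 289*(-189 + 150) = 289*(-39) = -11271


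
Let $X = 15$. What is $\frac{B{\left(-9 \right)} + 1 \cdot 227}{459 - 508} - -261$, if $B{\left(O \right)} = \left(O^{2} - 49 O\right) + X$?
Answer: $\frac{12025}{49} \approx 245.41$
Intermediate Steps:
$B{\left(O \right)} = 15 + O^{2} - 49 O$ ($B{\left(O \right)} = \left(O^{2} - 49 O\right) + 15 = 15 + O^{2} - 49 O$)
$\frac{B{\left(-9 \right)} + 1 \cdot 227}{459 - 508} - -261 = \frac{\left(15 + \left(-9\right)^{2} - -441\right) + 1 \cdot 227}{459 - 508} - -261 = \frac{\left(15 + 81 + 441\right) + 227}{-49} + 261 = \left(537 + 227\right) \left(- \frac{1}{49}\right) + 261 = 764 \left(- \frac{1}{49}\right) + 261 = - \frac{764}{49} + 261 = \frac{12025}{49}$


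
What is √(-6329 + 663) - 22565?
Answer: -22565 + I*√5666 ≈ -22565.0 + 75.273*I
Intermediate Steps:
√(-6329 + 663) - 22565 = √(-5666) - 22565 = I*√5666 - 22565 = -22565 + I*√5666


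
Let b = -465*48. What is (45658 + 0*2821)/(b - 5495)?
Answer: -45658/27815 ≈ -1.6415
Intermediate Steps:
b = -22320
(45658 + 0*2821)/(b - 5495) = (45658 + 0*2821)/(-22320 - 5495) = (45658 + 0)/(-27815) = 45658*(-1/27815) = -45658/27815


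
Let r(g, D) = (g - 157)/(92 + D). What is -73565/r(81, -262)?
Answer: -6253025/38 ≈ -1.6455e+5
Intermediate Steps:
r(g, D) = (-157 + g)/(92 + D)
-73565/r(81, -262) = -73565*(92 - 262)/(-157 + 81) = -73565/(-76/(-170)) = -73565/((-1/170*(-76))) = -73565/38/85 = -73565*85/38 = -6253025/38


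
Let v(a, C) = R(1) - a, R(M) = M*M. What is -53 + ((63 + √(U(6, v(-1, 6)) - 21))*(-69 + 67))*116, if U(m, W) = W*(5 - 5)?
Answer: -14669 - 232*I*√21 ≈ -14669.0 - 1063.2*I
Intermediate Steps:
R(M) = M²
v(a, C) = 1 - a (v(a, C) = 1² - a = 1 - a)
U(m, W) = 0 (U(m, W) = W*0 = 0)
-53 + ((63 + √(U(6, v(-1, 6)) - 21))*(-69 + 67))*116 = -53 + ((63 + √(0 - 21))*(-69 + 67))*116 = -53 + ((63 + √(-21))*(-2))*116 = -53 + ((63 + I*√21)*(-2))*116 = -53 + (-126 - 2*I*√21)*116 = -53 + (-14616 - 232*I*√21) = -14669 - 232*I*√21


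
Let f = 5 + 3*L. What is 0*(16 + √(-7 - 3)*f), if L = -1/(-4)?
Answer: 0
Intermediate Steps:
L = ¼ (L = -1*(-¼) = ¼ ≈ 0.25000)
f = 23/4 (f = 5 + 3*(¼) = 5 + ¾ = 23/4 ≈ 5.7500)
0*(16 + √(-7 - 3)*f) = 0*(16 + √(-7 - 3)*(23/4)) = 0*(16 + √(-10)*(23/4)) = 0*(16 + (I*√10)*(23/4)) = 0*(16 + 23*I*√10/4) = 0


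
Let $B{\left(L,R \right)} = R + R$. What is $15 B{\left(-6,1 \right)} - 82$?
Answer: $-52$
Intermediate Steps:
$B{\left(L,R \right)} = 2 R$
$15 B{\left(-6,1 \right)} - 82 = 15 \cdot 2 \cdot 1 - 82 = 15 \cdot 2 - 82 = 30 - 82 = -52$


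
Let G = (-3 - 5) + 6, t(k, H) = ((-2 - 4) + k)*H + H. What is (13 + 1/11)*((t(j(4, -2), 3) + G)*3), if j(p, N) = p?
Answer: -2160/11 ≈ -196.36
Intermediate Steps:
t(k, H) = H + H*(-6 + k) (t(k, H) = (-6 + k)*H + H = H*(-6 + k) + H = H + H*(-6 + k))
G = -2 (G = -8 + 6 = -2)
(13 + 1/11)*((t(j(4, -2), 3) + G)*3) = (13 + 1/11)*((3*(-5 + 4) - 2)*3) = (13 + 1/11)*((3*(-1) - 2)*3) = 144*((-3 - 2)*3)/11 = 144*(-5*3)/11 = (144/11)*(-15) = -2160/11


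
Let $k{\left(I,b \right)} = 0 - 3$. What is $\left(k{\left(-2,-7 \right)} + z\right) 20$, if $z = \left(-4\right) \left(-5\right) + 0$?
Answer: $340$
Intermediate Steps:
$k{\left(I,b \right)} = -3$ ($k{\left(I,b \right)} = 0 - 3 = -3$)
$z = 20$ ($z = 20 + 0 = 20$)
$\left(k{\left(-2,-7 \right)} + z\right) 20 = \left(-3 + 20\right) 20 = 17 \cdot 20 = 340$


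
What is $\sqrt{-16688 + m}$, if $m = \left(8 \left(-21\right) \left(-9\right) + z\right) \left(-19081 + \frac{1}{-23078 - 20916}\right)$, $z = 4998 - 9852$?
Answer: $\frac{\sqrt{30847560120677113}}{21997} \approx 7984.5$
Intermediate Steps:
$z = -4854$ ($z = 4998 - 9852 = -4854$)
$m = \frac{1402720139565}{21997}$ ($m = \left(8 \left(-21\right) \left(-9\right) - 4854\right) \left(-19081 + \frac{1}{-23078 - 20916}\right) = \left(\left(-168\right) \left(-9\right) - 4854\right) \left(-19081 + \frac{1}{-43994}\right) = \left(1512 - 4854\right) \left(-19081 - \frac{1}{43994}\right) = \left(-3342\right) \left(- \frac{839449515}{43994}\right) = \frac{1402720139565}{21997} \approx 6.3769 \cdot 10^{7}$)
$\sqrt{-16688 + m} = \sqrt{-16688 + \frac{1402720139565}{21997}} = \sqrt{\frac{1402353053629}{21997}} = \frac{\sqrt{30847560120677113}}{21997}$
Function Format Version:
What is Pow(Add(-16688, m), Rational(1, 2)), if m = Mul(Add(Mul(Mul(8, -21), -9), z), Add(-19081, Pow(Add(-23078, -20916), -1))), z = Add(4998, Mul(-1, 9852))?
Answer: Mul(Rational(1, 21997), Pow(30847560120677113, Rational(1, 2))) ≈ 7984.5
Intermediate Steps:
z = -4854 (z = Add(4998, -9852) = -4854)
m = Rational(1402720139565, 21997) (m = Mul(Add(Mul(Mul(8, -21), -9), -4854), Add(-19081, Pow(Add(-23078, -20916), -1))) = Mul(Add(Mul(-168, -9), -4854), Add(-19081, Pow(-43994, -1))) = Mul(Add(1512, -4854), Add(-19081, Rational(-1, 43994))) = Mul(-3342, Rational(-839449515, 43994)) = Rational(1402720139565, 21997) ≈ 6.3769e+7)
Pow(Add(-16688, m), Rational(1, 2)) = Pow(Add(-16688, Rational(1402720139565, 21997)), Rational(1, 2)) = Pow(Rational(1402353053629, 21997), Rational(1, 2)) = Mul(Rational(1, 21997), Pow(30847560120677113, Rational(1, 2)))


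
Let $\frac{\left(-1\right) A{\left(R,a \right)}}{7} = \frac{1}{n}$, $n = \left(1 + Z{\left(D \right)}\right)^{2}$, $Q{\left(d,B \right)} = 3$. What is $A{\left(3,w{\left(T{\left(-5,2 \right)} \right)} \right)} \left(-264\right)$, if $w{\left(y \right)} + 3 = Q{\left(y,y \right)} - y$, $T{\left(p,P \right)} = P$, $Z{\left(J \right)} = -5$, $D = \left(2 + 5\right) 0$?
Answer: $\frac{231}{2} \approx 115.5$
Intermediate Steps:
$D = 0$ ($D = 7 \cdot 0 = 0$)
$n = 16$ ($n = \left(1 - 5\right)^{2} = \left(-4\right)^{2} = 16$)
$w{\left(y \right)} = - y$ ($w{\left(y \right)} = -3 - \left(-3 + y\right) = - y$)
$A{\left(R,a \right)} = - \frac{7}{16}$
$A{\left(3,w{\left(T{\left(-5,2 \right)} \right)} \right)} \left(-264\right) = \left(- \frac{7}{16}\right) \left(-264\right) = \frac{231}{2}$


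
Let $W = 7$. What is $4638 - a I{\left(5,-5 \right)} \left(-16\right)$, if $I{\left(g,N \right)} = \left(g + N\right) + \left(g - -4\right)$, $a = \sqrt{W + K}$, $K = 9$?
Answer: $5214$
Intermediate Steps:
$a = 4$ ($a = \sqrt{7 + 9} = \sqrt{16} = 4$)
$I{\left(g,N \right)} = 4 + N + 2 g$ ($I{\left(g,N \right)} = \left(N + g\right) + \left(g + 4\right) = \left(N + g\right) + \left(4 + g\right) = 4 + N + 2 g$)
$4638 - a I{\left(5,-5 \right)} \left(-16\right) = 4638 - 4 \left(4 - 5 + 2 \cdot 5\right) \left(-16\right) = 4638 - 4 \left(4 - 5 + 10\right) \left(-16\right) = 4638 - 4 \cdot 9 \left(-16\right) = 4638 - 36 \left(-16\right) = 4638 - -576 = 4638 + 576 = 5214$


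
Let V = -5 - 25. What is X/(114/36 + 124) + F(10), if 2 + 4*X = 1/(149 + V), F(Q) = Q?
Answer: 1815229/181594 ≈ 9.9961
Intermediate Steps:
V = -30
X = -237/476 (X = -1/2 + 1/(4*(149 - 30)) = -1/2 + (1/4)/119 = -1/2 + (1/4)*(1/119) = -1/2 + 1/476 = -237/476 ≈ -0.49790)
X/(114/36 + 124) + F(10) = -237/476/(114/36 + 124) + 10 = -237/476/(114*(1/36) + 124) + 10 = -237/476/(19/6 + 124) + 10 = -237/476/(763/6) + 10 = (6/763)*(-237/476) + 10 = -711/181594 + 10 = 1815229/181594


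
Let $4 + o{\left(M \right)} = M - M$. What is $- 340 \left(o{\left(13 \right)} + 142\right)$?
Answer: $-46920$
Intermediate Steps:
$o{\left(M \right)} = -4$ ($o{\left(M \right)} = -4 + \left(M - M\right) = -4 + 0 = -4$)
$- 340 \left(o{\left(13 \right)} + 142\right) = - 340 \left(-4 + 142\right) = \left(-340\right) 138 = -46920$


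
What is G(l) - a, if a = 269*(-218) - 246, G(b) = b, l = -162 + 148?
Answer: 58874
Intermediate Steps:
l = -14
a = -58888 (a = -58642 - 246 = -58888)
G(l) - a = -14 - 1*(-58888) = -14 + 58888 = 58874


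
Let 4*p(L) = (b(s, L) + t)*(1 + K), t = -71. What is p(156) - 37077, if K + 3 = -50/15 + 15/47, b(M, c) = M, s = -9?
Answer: -5213717/141 ≈ -36977.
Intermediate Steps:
K = -848/141 (K = -3 + (-50/15 + 15/47) = -3 + (-50*1/15 + 15*(1/47)) = -3 + (-10/3 + 15/47) = -3 - 425/141 = -848/141 ≈ -6.0142)
p(L) = 14140/141 (p(L) = ((-9 - 71)*(1 - 848/141))/4 = (-80*(-707/141))/4 = (1/4)*(56560/141) = 14140/141)
p(156) - 37077 = 14140/141 - 37077 = -5213717/141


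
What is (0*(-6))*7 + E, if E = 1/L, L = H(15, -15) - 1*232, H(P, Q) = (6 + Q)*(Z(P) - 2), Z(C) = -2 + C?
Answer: -1/331 ≈ -0.0030211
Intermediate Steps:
H(P, Q) = (-4 + P)*(6 + Q) (H(P, Q) = (6 + Q)*((-2 + P) - 2) = (6 + Q)*(-4 + P) = (-4 + P)*(6 + Q))
L = -331 (L = (-24 - 4*(-15) + 6*15 + 15*(-15)) - 1*232 = (-24 + 60 + 90 - 225) - 232 = -99 - 232 = -331)
E = -1/331 (E = 1/(-331) = -1/331 ≈ -0.0030211)
(0*(-6))*7 + E = (0*(-6))*7 - 1/331 = 0*7 - 1/331 = 0 - 1/331 = -1/331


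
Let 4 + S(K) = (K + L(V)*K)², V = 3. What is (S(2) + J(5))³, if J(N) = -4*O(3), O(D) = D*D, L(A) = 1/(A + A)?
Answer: -30080231/729 ≈ -41262.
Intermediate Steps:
L(A) = 1/(2*A)
O(D) = D²
S(K) = -4 + 49*K²/36 (S(K) = -4 + (K + ((½)/3)*K)² = -4 + (K + ((½)*(⅓))*K)² = -4 + (K + K/6)² = -4 + (7*K/6)² = -4 + 49*K²/36)
J(N) = -36 (J(N) = -4*3² = -4*9 = -36)
(S(2) + J(5))³ = ((-4 + (49/36)*2²) - 36)³ = ((-4 + (49/36)*4) - 36)³ = ((-4 + 49/9) - 36)³ = (13/9 - 36)³ = (-311/9)³ = -30080231/729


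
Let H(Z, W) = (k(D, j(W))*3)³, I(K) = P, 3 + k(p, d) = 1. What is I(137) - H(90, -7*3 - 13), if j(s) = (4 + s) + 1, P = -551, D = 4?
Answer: -335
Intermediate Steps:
j(s) = 5 + s
k(p, d) = -2 (k(p, d) = -3 + 1 = -2)
I(K) = -551
H(Z, W) = -216 (H(Z, W) = (-2*3)³ = (-6)³ = -216)
I(137) - H(90, -7*3 - 13) = -551 - 1*(-216) = -551 + 216 = -335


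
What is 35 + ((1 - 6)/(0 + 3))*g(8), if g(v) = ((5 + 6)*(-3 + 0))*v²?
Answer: 3555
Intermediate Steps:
g(v) = -33*v² (g(v) = (11*(-3))*v² = -33*v²)
35 + ((1 - 6)/(0 + 3))*g(8) = 35 + ((1 - 6)/(0 + 3))*(-33*8²) = 35 + (-5/3)*(-33*64) = 35 - 5*⅓*(-2112) = 35 - 5/3*(-2112) = 35 + 3520 = 3555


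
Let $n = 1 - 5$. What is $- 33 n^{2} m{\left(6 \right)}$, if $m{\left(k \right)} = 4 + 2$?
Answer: $-3168$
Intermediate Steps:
$n = -4$ ($n = 1 - 5 = -4$)
$m{\left(k \right)} = 6$
$- 33 n^{2} m{\left(6 \right)} = - 33 \left(-4\right)^{2} \cdot 6 = \left(-33\right) 16 \cdot 6 = \left(-528\right) 6 = -3168$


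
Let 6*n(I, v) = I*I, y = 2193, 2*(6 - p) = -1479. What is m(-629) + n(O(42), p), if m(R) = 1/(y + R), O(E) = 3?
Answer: 2347/1564 ≈ 1.5006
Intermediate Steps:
p = 1491/2 (p = 6 - 1/2*(-1479) = 6 + 1479/2 = 1491/2 ≈ 745.50)
m(R) = 1/(2193 + R)
n(I, v) = I**2/6 (n(I, v) = (I*I)/6 = I**2/6)
m(-629) + n(O(42), p) = 1/(2193 - 629) + (1/6)*3**2 = 1/1564 + (1/6)*9 = 1/1564 + 3/2 = 2347/1564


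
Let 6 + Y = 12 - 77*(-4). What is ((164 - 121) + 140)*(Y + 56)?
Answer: 67710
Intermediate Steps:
Y = 314 (Y = -6 + (12 - 77*(-4)) = -6 + (12 + 308) = -6 + 320 = 314)
((164 - 121) + 140)*(Y + 56) = ((164 - 121) + 140)*(314 + 56) = (43 + 140)*370 = 183*370 = 67710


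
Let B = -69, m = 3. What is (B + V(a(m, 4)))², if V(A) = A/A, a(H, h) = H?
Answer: 4624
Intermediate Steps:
V(A) = 1
(B + V(a(m, 4)))² = (-69 + 1)² = (-68)² = 4624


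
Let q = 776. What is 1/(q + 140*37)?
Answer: 1/5956 ≈ 0.00016790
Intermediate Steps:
1/(q + 140*37) = 1/(776 + 140*37) = 1/(776 + 5180) = 1/5956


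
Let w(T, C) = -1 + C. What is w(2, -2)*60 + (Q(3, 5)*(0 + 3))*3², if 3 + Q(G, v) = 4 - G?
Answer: -234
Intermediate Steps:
Q(G, v) = 1 - G (Q(G, v) = -3 + (4 - G) = 1 - G)
w(2, -2)*60 + (Q(3, 5)*(0 + 3))*3² = (-1 - 2)*60 + ((1 - 1*3)*(0 + 3))*3² = -3*60 + ((1 - 3)*3)*9 = -180 - 2*3*9 = -180 - 6*9 = -180 - 54 = -234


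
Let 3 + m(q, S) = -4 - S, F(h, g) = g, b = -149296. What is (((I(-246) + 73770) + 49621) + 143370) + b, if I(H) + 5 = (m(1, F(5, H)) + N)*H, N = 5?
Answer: 57436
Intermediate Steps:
m(q, S) = -7 - S (m(q, S) = -3 + (-4 - S) = -7 - S)
I(H) = -5 + H*(-2 - H) (I(H) = -5 + ((-7 - H) + 5)*H = -5 + (-2 - H)*H = -5 + H*(-2 - H))
(((I(-246) + 73770) + 49621) + 143370) + b = ((((-5 + 5*(-246) - 1*(-246)*(7 - 246)) + 73770) + 49621) + 143370) - 149296 = ((((-5 - 1230 - 1*(-246)*(-239)) + 73770) + 49621) + 143370) - 149296 = ((((-5 - 1230 - 58794) + 73770) + 49621) + 143370) - 149296 = (((-60029 + 73770) + 49621) + 143370) - 149296 = ((13741 + 49621) + 143370) - 149296 = (63362 + 143370) - 149296 = 206732 - 149296 = 57436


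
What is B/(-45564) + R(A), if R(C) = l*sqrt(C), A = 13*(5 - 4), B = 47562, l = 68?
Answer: -7927/7594 + 68*sqrt(13) ≈ 244.13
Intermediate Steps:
A = 13 (A = 13*1 = 13)
R(C) = 68*sqrt(C)
B/(-45564) + R(A) = 47562/(-45564) + 68*sqrt(13) = 47562*(-1/45564) + 68*sqrt(13) = -7927/7594 + 68*sqrt(13)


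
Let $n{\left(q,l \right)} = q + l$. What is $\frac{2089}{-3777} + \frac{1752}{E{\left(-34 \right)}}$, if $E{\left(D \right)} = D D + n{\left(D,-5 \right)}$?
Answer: $\frac{4283891}{4218909} \approx 1.0154$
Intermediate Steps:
$n{\left(q,l \right)} = l + q$
$E{\left(D \right)} = -5 + D + D^{2}$ ($E{\left(D \right)} = D D + \left(-5 + D\right) = D^{2} + \left(-5 + D\right) = -5 + D + D^{2}$)
$\frac{2089}{-3777} + \frac{1752}{E{\left(-34 \right)}} = \frac{2089}{-3777} + \frac{1752}{-5 - 34 + \left(-34\right)^{2}} = 2089 \left(- \frac{1}{3777}\right) + \frac{1752}{-5 - 34 + 1156} = - \frac{2089}{3777} + \frac{1752}{1117} = \frac{4283891}{4218909}$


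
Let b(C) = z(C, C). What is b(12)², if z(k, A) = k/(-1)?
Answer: 144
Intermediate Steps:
z(k, A) = -k (z(k, A) = k*(-1) = -k)
b(C) = -C
b(12)² = (-1*12)² = (-12)² = 144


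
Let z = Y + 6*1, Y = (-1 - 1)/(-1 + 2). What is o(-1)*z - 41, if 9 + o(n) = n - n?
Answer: -77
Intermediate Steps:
o(n) = -9 (o(n) = -9 + (n - n) = -9 + 0 = -9)
Y = -2 (Y = -2/1 = -2*1 = -2)
z = 4 (z = -2 + 6*1 = -2 + 6 = 4)
o(-1)*z - 41 = -9*4 - 41 = -36 - 41 = -77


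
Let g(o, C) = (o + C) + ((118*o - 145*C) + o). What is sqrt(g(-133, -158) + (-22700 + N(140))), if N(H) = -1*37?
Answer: I*sqrt(15945) ≈ 126.27*I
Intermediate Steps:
g(o, C) = -144*C + 120*o (g(o, C) = (C + o) + ((-145*C + 118*o) + o) = (C + o) + (-145*C + 119*o) = -144*C + 120*o)
N(H) = -37
sqrt(g(-133, -158) + (-22700 + N(140))) = sqrt((-144*(-158) + 120*(-133)) + (-22700 - 37)) = sqrt((22752 - 15960) - 22737) = sqrt(6792 - 22737) = sqrt(-15945) = I*sqrt(15945)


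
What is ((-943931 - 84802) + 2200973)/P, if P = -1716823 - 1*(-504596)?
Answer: -1172240/1212227 ≈ -0.96701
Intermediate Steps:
P = -1212227 (P = -1716823 + 504596 = -1212227)
((-943931 - 84802) + 2200973)/P = ((-943931 - 84802) + 2200973)/(-1212227) = (-1028733 + 2200973)*(-1/1212227) = 1172240*(-1/1212227) = -1172240/1212227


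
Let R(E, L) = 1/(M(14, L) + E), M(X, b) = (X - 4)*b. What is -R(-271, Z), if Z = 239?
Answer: -1/2119 ≈ -0.00047192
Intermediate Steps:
M(X, b) = b*(-4 + X) (M(X, b) = (-4 + X)*b = b*(-4 + X))
R(E, L) = 1/(E + 10*L) (R(E, L) = 1/(L*(-4 + 14) + E) = 1/(L*10 + E) = 1/(10*L + E) = 1/(E + 10*L))
-R(-271, Z) = -1/(-271 + 10*239) = -1/(-271 + 2390) = -1/2119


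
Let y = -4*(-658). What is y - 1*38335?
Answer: -35703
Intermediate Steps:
y = 2632
y - 1*38335 = 2632 - 1*38335 = 2632 - 38335 = -35703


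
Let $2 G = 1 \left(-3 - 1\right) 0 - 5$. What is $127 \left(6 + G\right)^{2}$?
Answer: $\frac{6223}{4} \approx 1555.8$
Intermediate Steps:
$G = - \frac{5}{2}$ ($G = \frac{1 \left(-3 - 1\right) 0 - 5}{2} = \frac{1 \left(-4\right) 0 - 5}{2} = \frac{\left(-4\right) 0 - 5}{2} = \frac{0 - 5}{2} = \frac{1}{2} \left(-5\right) = - \frac{5}{2} \approx -2.5$)
$127 \left(6 + G\right)^{2} = 127 \left(6 - \frac{5}{2}\right)^{2} = 127 \left(\frac{7}{2}\right)^{2} = 127 \cdot \frac{49}{4} = \frac{6223}{4}$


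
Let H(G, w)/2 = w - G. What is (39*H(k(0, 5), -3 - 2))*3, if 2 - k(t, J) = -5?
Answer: -2808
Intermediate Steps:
k(t, J) = 7 (k(t, J) = 2 - 1*(-5) = 2 + 5 = 7)
H(G, w) = -2*G + 2*w (H(G, w) = 2*(w - G) = -2*G + 2*w)
(39*H(k(0, 5), -3 - 2))*3 = (39*(-2*7 + 2*(-3 - 2)))*3 = (39*(-14 + 2*(-5)))*3 = (39*(-14 - 10))*3 = (39*(-24))*3 = -936*3 = -2808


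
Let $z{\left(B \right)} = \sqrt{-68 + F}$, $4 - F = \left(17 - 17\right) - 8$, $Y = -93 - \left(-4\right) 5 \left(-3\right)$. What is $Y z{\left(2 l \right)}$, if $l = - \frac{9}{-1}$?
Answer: $- 306 i \sqrt{14} \approx - 1144.9 i$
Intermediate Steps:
$l = 9$ ($l = \left(-9\right) \left(-1\right) = 9$)
$Y = -153$ ($Y = -93 - \left(-20\right) \left(-3\right) = -93 - 60 = -153$)
$F = 12$ ($F = 4 - \left(\left(17 - 17\right) - 8\right) = 4 - \left(0 - 8\right) = 4 - -8 = 4 + 8 = 12$)
$z{\left(B \right)} = 2 i \sqrt{14}$ ($z{\left(B \right)} = \sqrt{-68 + 12} = \sqrt{-56} = 2 i \sqrt{14}$)
$Y z{\left(2 l \right)} = - 153 \cdot 2 i \sqrt{14} = - 306 i \sqrt{14}$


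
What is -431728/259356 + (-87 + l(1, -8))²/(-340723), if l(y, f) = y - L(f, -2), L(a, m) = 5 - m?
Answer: -37335707347/22092138597 ≈ -1.6900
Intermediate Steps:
l(y, f) = -7 + y (l(y, f) = y - (5 - 1*(-2)) = y - (5 + 2) = y - 1*7 = y - 7 = -7 + y)
-431728/259356 + (-87 + l(1, -8))²/(-340723) = -431728/259356 + (-87 + (-7 + 1))²/(-340723) = -431728*1/259356 + (-87 - 6)²*(-1/340723) = -107932/64839 + (-93)²*(-1/340723) = -107932/64839 + 8649*(-1/340723) = -107932/64839 - 8649/340723 = -37335707347/22092138597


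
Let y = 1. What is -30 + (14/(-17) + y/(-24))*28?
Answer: -5531/102 ≈ -54.225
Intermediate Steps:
-30 + (14/(-17) + y/(-24))*28 = -30 + (14/(-17) + 1/(-24))*28 = -30 + (14*(-1/17) + 1*(-1/24))*28 = -30 + (-14/17 - 1/24)*28 = -30 - 353/408*28 = -30 - 2471/102 = -5531/102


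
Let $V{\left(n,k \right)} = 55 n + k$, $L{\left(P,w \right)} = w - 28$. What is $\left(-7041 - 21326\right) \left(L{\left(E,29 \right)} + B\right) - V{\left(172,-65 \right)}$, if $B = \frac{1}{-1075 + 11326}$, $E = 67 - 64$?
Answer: $- \frac{387126629}{10251} \approx -37765.0$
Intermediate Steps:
$E = 3$
$L{\left(P,w \right)} = -28 + w$
$B = \frac{1}{10251} \approx 9.7551 \cdot 10^{-5}$
$V{\left(n,k \right)} = k + 55 n$
$\left(-7041 - 21326\right) \left(L{\left(E,29 \right)} + B\right) - V{\left(172,-65 \right)} = \left(-7041 - 21326\right) \left(\left(-28 + 29\right) + \frac{1}{10251}\right) - \left(-65 + 55 \cdot 172\right) = - 28367 \left(1 + \frac{1}{10251}\right) - \left(-65 + 9460\right) = \left(-28367\right) \frac{10252}{10251} - 9395 = - \frac{290818484}{10251} - 9395 = - \frac{387126629}{10251}$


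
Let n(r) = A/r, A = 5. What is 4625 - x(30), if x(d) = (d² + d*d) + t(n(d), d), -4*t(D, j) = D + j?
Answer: 67981/24 ≈ 2832.5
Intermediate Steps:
n(r) = 5/r
t(D, j) = -D/4 - j/4 (t(D, j) = -(D + j)/4 = -D/4 - j/4)
x(d) = 2*d² - 5/(4*d) - d/4 (x(d) = (d² + d*d) + (-5/(4*d) - d/4) = (d² + d²) + (-5/(4*d) - d/4) = 2*d² + (-5/(4*d) - d/4) = 2*d² - 5/(4*d) - d/4)
4625 - x(30) = 4625 - (-5 + 30²*(-1 + 8*30))/(4*30) = 4625 - (-5 + 900*(-1 + 240))/(4*30) = 4625 - (-5 + 900*239)/(4*30) = 4625 - (-5 + 215100)/(4*30) = 4625 - 215095/(4*30) = 4625 - 1*43019/24 = 4625 - 43019/24 = 67981/24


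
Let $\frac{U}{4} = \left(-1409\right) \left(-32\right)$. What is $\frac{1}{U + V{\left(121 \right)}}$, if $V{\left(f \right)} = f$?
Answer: $\frac{1}{180473} \approx 5.541 \cdot 10^{-6}$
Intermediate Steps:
$U = 180352$ ($U = 4 \left(\left(-1409\right) \left(-32\right)\right) = 4 \cdot 45088 = 180352$)
$\frac{1}{U + V{\left(121 \right)}} = \frac{1}{180352 + 121} = \frac{1}{180473}$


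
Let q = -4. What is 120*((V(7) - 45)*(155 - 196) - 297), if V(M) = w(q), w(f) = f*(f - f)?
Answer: 185760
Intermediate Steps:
w(f) = 0 (w(f) = f*0 = 0)
V(M) = 0
120*((V(7) - 45)*(155 - 196) - 297) = 120*((0 - 45)*(155 - 196) - 297) = 120*(-45*(-41) - 297) = 120*(1845 - 297) = 120*1548 = 185760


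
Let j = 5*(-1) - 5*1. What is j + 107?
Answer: 97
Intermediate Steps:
j = -10 (j = -5 - 5 = -10)
j + 107 = -10 + 107 = 97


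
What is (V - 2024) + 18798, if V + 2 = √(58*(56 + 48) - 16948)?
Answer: 16772 + 2*I*√2729 ≈ 16772.0 + 104.48*I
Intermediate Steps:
V = -2 + 2*I*√2729 (V = -2 + √(58*(56 + 48) - 16948) = -2 + √(58*104 - 16948) = -2 + √(6032 - 16948) = -2 + √(-10916) = -2 + 2*I*√2729 ≈ -2.0 + 104.48*I)
(V - 2024) + 18798 = ((-2 + 2*I*√2729) - 2024) + 18798 = (-2026 + 2*I*√2729) + 18798 = 16772 + 2*I*√2729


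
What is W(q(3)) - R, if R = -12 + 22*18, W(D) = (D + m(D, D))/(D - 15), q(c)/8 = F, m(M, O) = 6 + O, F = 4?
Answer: -6458/17 ≈ -379.88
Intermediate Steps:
q(c) = 32 (q(c) = 8*4 = 32)
W(D) = (6 + 2*D)/(-15 + D) (W(D) = (D + (6 + D))/(D - 15) = (6 + 2*D)/(-15 + D))
R = 384 (R = -12 + 396 = 384)
W(q(3)) - R = 2*(3 + 32)/(-15 + 32) - 1*384 = 2*35/17 - 384 = 2*(1/17)*35 - 384 = 70/17 - 384 = -6458/17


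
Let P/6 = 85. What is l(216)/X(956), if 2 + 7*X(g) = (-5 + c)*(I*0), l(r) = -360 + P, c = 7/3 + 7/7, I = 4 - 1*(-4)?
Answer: -525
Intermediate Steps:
P = 510 (P = 6*85 = 510)
I = 8 (I = 4 + 4 = 8)
c = 10/3 (c = 7*(1/3) + 7*(1/7) = 7/3 + 1 = 10/3 ≈ 3.3333)
l(r) = 150 (l(r) = -360 + 510 = 150)
X(g) = -2/7 (X(g) = -2/7 + ((-5 + 10/3)*(8*0))/7 = -2/7 + (-5/3*0)/7 = -2/7 + (1/7)*0 = -2/7 + 0 = -2/7)
l(216)/X(956) = 150/(-2/7) = 150*(-7/2) = -525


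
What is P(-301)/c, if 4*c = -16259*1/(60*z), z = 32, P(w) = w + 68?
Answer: 1789440/16259 ≈ 110.06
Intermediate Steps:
P(w) = 68 + w
c = -16259/7680 (c = (-16259/(-15*32*(-4)))/4 = (-16259/((-480*(-4))))/4 = (-16259/1920)/4 = (-16259*1/1920)/4 = (¼)*(-16259/1920) = -16259/7680 ≈ -2.1171)
P(-301)/c = (68 - 301)/(-16259/7680) = -233*(-7680/16259) = 1789440/16259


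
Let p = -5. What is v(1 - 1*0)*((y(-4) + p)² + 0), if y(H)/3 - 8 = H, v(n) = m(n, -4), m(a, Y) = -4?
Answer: -196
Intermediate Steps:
v(n) = -4
y(H) = 24 + 3*H
v(1 - 1*0)*((y(-4) + p)² + 0) = -4*(((24 + 3*(-4)) - 5)² + 0) = -4*(((24 - 12) - 5)² + 0) = -4*((12 - 5)² + 0) = -4*(7² + 0) = -4*(49 + 0) = -4*49 = -196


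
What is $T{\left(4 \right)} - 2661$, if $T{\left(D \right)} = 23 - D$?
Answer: $-2642$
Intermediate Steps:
$T{\left(4 \right)} - 2661 = \left(23 - 4\right) - 2661 = 19 - 2661 = -2642$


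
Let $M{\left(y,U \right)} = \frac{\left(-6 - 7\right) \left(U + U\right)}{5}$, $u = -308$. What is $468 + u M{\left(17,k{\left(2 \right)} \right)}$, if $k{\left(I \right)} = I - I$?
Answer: $468$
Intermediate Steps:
$k{\left(I \right)} = 0$
$M{\left(y,U \right)} = - \frac{26 U}{5}$ ($M{\left(y,U \right)} = - 13 \cdot 2 U \frac{1}{5} = - 26 U \frac{1}{5} = - \frac{26 U}{5}$)
$468 + u M{\left(17,k{\left(2 \right)} \right)} = 468 - 308 \left(\left(- \frac{26}{5}\right) 0\right) = 468 - 0 = 468 + 0 = 468$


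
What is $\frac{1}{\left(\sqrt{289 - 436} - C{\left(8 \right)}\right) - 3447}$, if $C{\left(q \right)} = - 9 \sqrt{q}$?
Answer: $\frac{1}{-3447 + 18 \sqrt{2} + 7 i \sqrt{3}} \approx -0.00029226 - 1.036 \cdot 10^{-6} i$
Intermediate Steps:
$\frac{1}{\left(\sqrt{289 - 436} - C{\left(8 \right)}\right) - 3447} = \frac{1}{\left(\sqrt{289 - 436} - - 9 \sqrt{8}\right) - 3447} = \frac{1}{\left(\sqrt{-147} - - 9 \cdot 2 \sqrt{2}\right) - 3447} = \frac{1}{\left(7 i \sqrt{3} - - 18 \sqrt{2}\right) - 3447} = \frac{1}{\left(7 i \sqrt{3} + 18 \sqrt{2}\right) - 3447} = \frac{1}{\left(18 \sqrt{2} + 7 i \sqrt{3}\right) - 3447} = \frac{1}{-3447 + 18 \sqrt{2} + 7 i \sqrt{3}}$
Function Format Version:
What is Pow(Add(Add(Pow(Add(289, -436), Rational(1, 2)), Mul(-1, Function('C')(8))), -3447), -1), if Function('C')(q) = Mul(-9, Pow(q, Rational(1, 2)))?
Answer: Pow(Add(-3447, Mul(18, Pow(2, Rational(1, 2))), Mul(7, I, Pow(3, Rational(1, 2)))), -1) ≈ Add(-0.00029226, Mul(-1.036e-6, I))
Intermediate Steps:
Pow(Add(Add(Pow(Add(289, -436), Rational(1, 2)), Mul(-1, Function('C')(8))), -3447), -1) = Pow(Add(Add(Pow(Add(289, -436), Rational(1, 2)), Mul(-1, Mul(-9, Pow(8, Rational(1, 2))))), -3447), -1) = Pow(Add(Add(Pow(-147, Rational(1, 2)), Mul(-1, Mul(-9, Mul(2, Pow(2, Rational(1, 2)))))), -3447), -1) = Pow(Add(Add(Mul(7, I, Pow(3, Rational(1, 2))), Mul(-1, Mul(-18, Pow(2, Rational(1, 2))))), -3447), -1) = Pow(Add(Add(Mul(7, I, Pow(3, Rational(1, 2))), Mul(18, Pow(2, Rational(1, 2)))), -3447), -1) = Pow(Add(Add(Mul(18, Pow(2, Rational(1, 2))), Mul(7, I, Pow(3, Rational(1, 2)))), -3447), -1) = Pow(Add(-3447, Mul(18, Pow(2, Rational(1, 2))), Mul(7, I, Pow(3, Rational(1, 2)))), -1)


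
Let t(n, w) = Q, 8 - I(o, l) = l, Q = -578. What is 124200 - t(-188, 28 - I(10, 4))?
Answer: 124778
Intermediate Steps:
I(o, l) = 8 - l
t(n, w) = -578
124200 - t(-188, 28 - I(10, 4)) = 124200 - 1*(-578) = 124200 + 578 = 124778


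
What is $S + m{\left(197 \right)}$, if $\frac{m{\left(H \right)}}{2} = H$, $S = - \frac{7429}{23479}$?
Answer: $\frac{9243297}{23479} \approx 393.68$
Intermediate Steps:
$S = - \frac{7429}{23479}$ ($S = \left(-7429\right) \frac{1}{23479} = - \frac{7429}{23479} \approx -0.31641$)
$m{\left(H \right)} = 2 H$
$S + m{\left(197 \right)} = - \frac{7429}{23479} + 2 \cdot 197 = - \frac{7429}{23479} + 394 = \frac{9243297}{23479}$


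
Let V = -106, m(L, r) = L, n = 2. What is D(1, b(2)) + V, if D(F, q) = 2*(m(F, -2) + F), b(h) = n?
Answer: -102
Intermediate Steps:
b(h) = 2
D(F, q) = 4*F (D(F, q) = 2*(F + F) = 2*(2*F) = 4*F)
D(1, b(2)) + V = 4*1 - 106 = 4 - 106 = -102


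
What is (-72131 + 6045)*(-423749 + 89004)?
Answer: 22121958070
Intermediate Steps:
(-72131 + 6045)*(-423749 + 89004) = -66086*(-334745) = 22121958070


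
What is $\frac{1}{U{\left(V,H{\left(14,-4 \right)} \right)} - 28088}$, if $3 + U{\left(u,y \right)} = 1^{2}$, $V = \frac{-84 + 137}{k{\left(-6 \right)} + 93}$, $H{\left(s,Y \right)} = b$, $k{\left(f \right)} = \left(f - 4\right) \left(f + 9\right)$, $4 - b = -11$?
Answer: $- \frac{1}{28090} \approx -3.56 \cdot 10^{-5}$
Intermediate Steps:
$b = 15$ ($b = 4 - -11 = 4 + 11 = 15$)
$k{\left(f \right)} = \left(-4 + f\right) \left(9 + f\right)$
$H{\left(s,Y \right)} = 15$
$V = \frac{53}{63}$ ($V = \frac{-84 + 137}{\left(-36 + \left(-6\right)^{2} + 5 \left(-6\right)\right) + 93} = \frac{53}{\left(-36 + 36 - 30\right) + 93} = \frac{53}{-30 + 93} = \frac{53}{63} \approx 0.84127$)
$U{\left(u,y \right)} = -2$ ($U{\left(u,y \right)} = -3 + 1^{2} = -3 + 1 = -2$)
$\frac{1}{U{\left(V,H{\left(14,-4 \right)} \right)} - 28088} = \frac{1}{-2 - 28088} = \frac{1}{-28090} = - \frac{1}{28090}$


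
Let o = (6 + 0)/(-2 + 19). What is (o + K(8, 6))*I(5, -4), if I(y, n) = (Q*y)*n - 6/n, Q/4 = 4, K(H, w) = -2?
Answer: 8918/17 ≈ 524.59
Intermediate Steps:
Q = 16 (Q = 4*4 = 16)
I(y, n) = -6/n + 16*n*y (I(y, n) = (16*y)*n - 6/n = 16*n*y - 6/n = -6/n + 16*n*y)
o = 6/17 ≈ 0.35294
(o + K(8, 6))*I(5, -4) = (6/17 - 2)*(-6/(-4) + 16*(-4)*5) = -28*(-6*(-¼) - 320)/17 = -28*(3/2 - 320)/17 = -28/17*(-637/2) = 8918/17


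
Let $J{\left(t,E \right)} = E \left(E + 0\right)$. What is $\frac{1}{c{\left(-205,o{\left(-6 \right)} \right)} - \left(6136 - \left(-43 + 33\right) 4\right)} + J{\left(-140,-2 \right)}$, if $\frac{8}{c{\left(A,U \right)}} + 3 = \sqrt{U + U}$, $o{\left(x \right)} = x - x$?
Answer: $\frac{74141}{18536} \approx 3.9998$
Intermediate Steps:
$o{\left(x \right)} = 0$
$c{\left(A,U \right)} = \frac{8}{-3 + \sqrt{2} \sqrt{U}}$ ($c{\left(A,U \right)} = \frac{8}{-3 + \sqrt{U + U}} = \frac{8}{-3 + \sqrt{2 U}} = \frac{8}{-3 + \sqrt{2} \sqrt{U}}$)
$J{\left(t,E \right)} = E^{2}$ ($J{\left(t,E \right)} = E E = E^{2}$)
$\frac{1}{c{\left(-205,o{\left(-6 \right)} \right)} - \left(6136 - \left(-43 + 33\right) 4\right)} + J{\left(-140,-2 \right)} = \frac{1}{\frac{8}{-3 + \sqrt{2} \sqrt{0}} - \left(6136 - \left(-43 + 33\right) 4\right)} + \left(-2\right)^{2} = \frac{1}{\frac{8}{-3 + \sqrt{2} \cdot 0} - 6176} + 4 = \frac{1}{\frac{8}{-3 + 0} - 6176} + 4 = \frac{1}{\frac{8}{-3} - 6176} + 4 = \frac{1}{8 \left(- \frac{1}{3}\right) - 6176} + 4 = \frac{1}{- \frac{8}{3} - 6176} + 4 = \frac{1}{- \frac{18536}{3}} + 4 = - \frac{3}{18536} + 4 = \frac{74141}{18536}$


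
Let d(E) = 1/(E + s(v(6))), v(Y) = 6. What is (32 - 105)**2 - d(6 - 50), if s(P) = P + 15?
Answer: 122568/23 ≈ 5329.0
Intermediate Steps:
s(P) = 15 + P
d(E) = 1/(21 + E) (d(E) = 1/(E + (15 + 6)) = 1/(E + 21) = 1/(21 + E))
(32 - 105)**2 - d(6 - 50) = (32 - 105)**2 - 1/(21 + (6 - 50)) = (-73)**2 - 1/(21 - 44) = 5329 - 1/(-23) = 5329 - 1*(-1/23) = 5329 + 1/23 = 122568/23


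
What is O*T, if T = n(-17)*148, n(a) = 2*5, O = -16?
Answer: -23680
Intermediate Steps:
n(a) = 10
T = 1480 (T = 10*148 = 1480)
O*T = -16*1480 = -23680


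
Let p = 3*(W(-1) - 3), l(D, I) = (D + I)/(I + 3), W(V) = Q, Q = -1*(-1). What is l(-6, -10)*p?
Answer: -96/7 ≈ -13.714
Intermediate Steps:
Q = 1
W(V) = 1
l(D, I) = (D + I)/(3 + I)
p = -6 (p = 3*(1 - 3) = 3*(-2) = -6)
l(-6, -10)*p = ((-6 - 10)/(3 - 10))*(-6) = (-16/(-7))*(-6) = -⅐*(-16)*(-6) = (16/7)*(-6) = -96/7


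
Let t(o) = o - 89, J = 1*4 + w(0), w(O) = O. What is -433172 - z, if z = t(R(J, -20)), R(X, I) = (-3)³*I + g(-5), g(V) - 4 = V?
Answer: -433622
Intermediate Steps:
g(V) = 4 + V
J = 4 (J = 1*4 + 0 = 4 + 0 = 4)
R(X, I) = -1 - 27*I (R(X, I) = (-3)³*I + (4 - 5) = -27*I - 1 = -1 - 27*I)
t(o) = -89 + o
z = 450 (z = -89 + (-1 - 27*(-20)) = -89 + (-1 + 540) = -89 + 539 = 450)
-433172 - z = -433172 - 1*450 = -433172 - 450 = -433622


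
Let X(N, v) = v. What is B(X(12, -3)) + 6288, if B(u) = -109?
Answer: 6179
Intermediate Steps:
B(X(12, -3)) + 6288 = -109 + 6288 = 6179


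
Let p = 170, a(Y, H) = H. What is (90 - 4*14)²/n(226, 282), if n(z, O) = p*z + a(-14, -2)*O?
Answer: 289/9464 ≈ 0.030537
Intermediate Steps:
n(z, O) = -2*O + 170*z (n(z, O) = 170*z - 2*O = -2*O + 170*z)
(90 - 4*14)²/n(226, 282) = (90 - 4*14)²/(-2*282 + 170*226) = (90 - 56)²/(-564 + 38420) = 34²/37856 = 1156*(1/37856) = 289/9464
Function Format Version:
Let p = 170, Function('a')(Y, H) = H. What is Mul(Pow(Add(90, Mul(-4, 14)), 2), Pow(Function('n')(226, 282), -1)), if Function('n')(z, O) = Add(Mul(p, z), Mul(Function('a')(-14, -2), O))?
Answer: Rational(289, 9464) ≈ 0.030537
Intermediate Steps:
Function('n')(z, O) = Add(Mul(-2, O), Mul(170, z)) (Function('n')(z, O) = Add(Mul(170, z), Mul(-2, O)) = Add(Mul(-2, O), Mul(170, z)))
Mul(Pow(Add(90, Mul(-4, 14)), 2), Pow(Function('n')(226, 282), -1)) = Mul(Pow(Add(90, Mul(-4, 14)), 2), Pow(Add(Mul(-2, 282), Mul(170, 226)), -1)) = Mul(Pow(Add(90, -56), 2), Pow(Add(-564, 38420), -1)) = Mul(Pow(34, 2), Pow(37856, -1)) = Mul(1156, Rational(1, 37856)) = Rational(289, 9464)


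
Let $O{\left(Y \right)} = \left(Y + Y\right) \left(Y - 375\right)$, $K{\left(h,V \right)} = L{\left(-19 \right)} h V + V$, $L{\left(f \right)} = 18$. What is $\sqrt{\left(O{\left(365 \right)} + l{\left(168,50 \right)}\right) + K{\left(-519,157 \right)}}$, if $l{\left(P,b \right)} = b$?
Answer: $i \sqrt{1473787} \approx 1214.0 i$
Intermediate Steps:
$K{\left(h,V \right)} = V + 18 V h$ ($K{\left(h,V \right)} = 18 h V + V = 18 V h + V = V + 18 V h$)
$O{\left(Y \right)} = 2 Y \left(-375 + Y\right)$
$\sqrt{\left(O{\left(365 \right)} + l{\left(168,50 \right)}\right) + K{\left(-519,157 \right)}} = \sqrt{\left(2 \cdot 365 \left(-375 + 365\right) + 50\right) + 157 \left(1 + 18 \left(-519\right)\right)} = \sqrt{\left(2 \cdot 365 \left(-10\right) + 50\right) + 157 \left(1 - 9342\right)} = \sqrt{\left(-7300 + 50\right) + 157 \left(-9341\right)} = \sqrt{-7250 - 1466537} = \sqrt{-1473787} = i \sqrt{1473787}$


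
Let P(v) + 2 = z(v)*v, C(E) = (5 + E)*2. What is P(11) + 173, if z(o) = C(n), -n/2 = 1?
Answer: 237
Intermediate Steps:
n = -2 (n = -2*1 = -2)
C(E) = 10 + 2*E
z(o) = 6 (z(o) = 10 + 2*(-2) = 10 - 4 = 6)
P(v) = -2 + 6*v
P(11) + 173 = (-2 + 6*11) + 173 = (-2 + 66) + 173 = 64 + 173 = 237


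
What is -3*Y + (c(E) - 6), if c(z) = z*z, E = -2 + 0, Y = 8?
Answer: -26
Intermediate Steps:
E = -2
c(z) = z²
-3*Y + (c(E) - 6) = -3*8 + ((-2)² - 6) = -24 + (4 - 6) = -24 - 2 = -26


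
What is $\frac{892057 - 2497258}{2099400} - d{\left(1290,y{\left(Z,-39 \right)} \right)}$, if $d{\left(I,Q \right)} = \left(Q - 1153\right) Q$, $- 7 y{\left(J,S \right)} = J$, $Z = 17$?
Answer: $- \frac{96245919083}{34290200} \approx -2806.8$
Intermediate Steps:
$y{\left(J,S \right)} = - \frac{J}{7}$
$d{\left(I,Q \right)} = Q \left(-1153 + Q\right)$ ($d{\left(I,Q \right)} = \left(-1153 + Q\right) Q = Q \left(-1153 + Q\right)$)
$\frac{892057 - 2497258}{2099400} - d{\left(1290,y{\left(Z,-39 \right)} \right)} = \frac{892057 - 2497258}{2099400} - \left(- \frac{1}{7}\right) 17 \left(-1153 - \frac{17}{7}\right) = \left(892057 - 2497258\right) \frac{1}{2099400} - - \frac{17 \left(-1153 - \frac{17}{7}\right)}{7} = \left(-1605201\right) \frac{1}{2099400} - \left(- \frac{17}{7}\right) \left(- \frac{8088}{7}\right) = - \frac{535067}{699800} - \frac{137496}{49} = - \frac{96245919083}{34290200}$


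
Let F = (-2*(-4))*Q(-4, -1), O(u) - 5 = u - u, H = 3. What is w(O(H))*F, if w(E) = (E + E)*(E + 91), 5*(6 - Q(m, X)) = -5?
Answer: 53760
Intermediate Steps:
O(u) = 5 (O(u) = 5 + (u - u) = 5 + 0 = 5)
Q(m, X) = 7 (Q(m, X) = 6 - 1/5*(-5) = 6 + 1 = 7)
w(E) = 2*E*(91 + E) (w(E) = (2*E)*(91 + E) = 2*E*(91 + E))
F = 56 (F = -2*(-4)*7 = 8*7 = 56)
w(O(H))*F = (2*5*(91 + 5))*56 = (2*5*96)*56 = 960*56 = 53760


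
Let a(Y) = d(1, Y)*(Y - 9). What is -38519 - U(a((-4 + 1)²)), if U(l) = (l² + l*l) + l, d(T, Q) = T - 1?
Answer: -38519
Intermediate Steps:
d(T, Q) = -1 + T
a(Y) = 0 (a(Y) = (-1 + 1)*(Y - 9) = 0*(-9 + Y) = 0)
U(l) = l + 2*l² (U(l) = (l² + l²) + l = 2*l² + l = l + 2*l²)
-38519 - U(a((-4 + 1)²)) = -38519 - 0*(1 + 2*0) = -38519 - 0*(1 + 0) = -38519 - 0 = -38519 - 1*0 = -38519 + 0 = -38519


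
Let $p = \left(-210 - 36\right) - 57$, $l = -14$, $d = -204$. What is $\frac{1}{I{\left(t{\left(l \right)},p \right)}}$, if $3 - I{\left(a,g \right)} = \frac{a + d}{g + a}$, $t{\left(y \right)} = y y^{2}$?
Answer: $\frac{277}{563} \approx 0.49201$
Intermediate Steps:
$t{\left(y \right)} = y^{3}$
$p = -303$ ($p = -246 - 57 = -303$)
$I{\left(a,g \right)} = 3 - \frac{-204 + a}{a + g}$ ($I{\left(a,g \right)} = 3 - \frac{a - 204}{g + a} = 3 - \frac{-204 + a}{a + g}$)
$\frac{1}{I{\left(t{\left(l \right)},p \right)}} = \frac{1}{\frac{1}{\left(-14\right)^{3} - 303} \left(204 + 2 \left(-14\right)^{3} + 3 \left(-303\right)\right)} = \frac{1}{\frac{1}{-2744 - 303} \left(204 + 2 \left(-2744\right) - 909\right)} = \frac{1}{\frac{1}{-3047} \left(204 - 5488 - 909\right)} = \frac{1}{\left(- \frac{1}{3047}\right) \left(-6193\right)} = \frac{1}{\frac{563}{277}} = \frac{277}{563}$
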